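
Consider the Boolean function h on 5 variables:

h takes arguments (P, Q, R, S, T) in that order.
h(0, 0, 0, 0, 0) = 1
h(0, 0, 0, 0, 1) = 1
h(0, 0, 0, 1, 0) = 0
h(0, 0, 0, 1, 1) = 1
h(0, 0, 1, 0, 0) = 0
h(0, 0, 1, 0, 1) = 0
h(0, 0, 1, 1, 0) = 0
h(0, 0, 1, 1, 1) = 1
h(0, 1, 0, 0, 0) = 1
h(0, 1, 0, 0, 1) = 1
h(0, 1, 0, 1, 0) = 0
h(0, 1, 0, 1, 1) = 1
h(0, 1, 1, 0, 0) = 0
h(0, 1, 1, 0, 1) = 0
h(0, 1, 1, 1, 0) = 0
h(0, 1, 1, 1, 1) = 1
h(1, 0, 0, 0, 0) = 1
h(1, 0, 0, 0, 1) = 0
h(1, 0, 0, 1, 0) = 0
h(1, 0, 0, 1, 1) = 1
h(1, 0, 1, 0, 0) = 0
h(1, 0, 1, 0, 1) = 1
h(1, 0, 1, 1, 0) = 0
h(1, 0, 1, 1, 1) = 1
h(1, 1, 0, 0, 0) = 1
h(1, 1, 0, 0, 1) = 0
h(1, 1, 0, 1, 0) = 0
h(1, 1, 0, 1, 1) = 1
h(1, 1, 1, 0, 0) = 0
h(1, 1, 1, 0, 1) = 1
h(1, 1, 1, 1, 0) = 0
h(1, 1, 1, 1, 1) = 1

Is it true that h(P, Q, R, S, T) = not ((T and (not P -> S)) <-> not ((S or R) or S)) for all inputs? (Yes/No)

Evaluate not ((T and (not P -> S)) <-> not ((S or R) or S)) on each row and compare to h:
  P=0, Q=0, R=0, S=0, T=0: formula gives 1, h = 1 ✓
  P=0, Q=0, R=0, S=0, T=1: formula gives 1, h = 1 ✓
  P=0, Q=0, R=0, S=1, T=0: formula gives 0, h = 0 ✓
  P=0, Q=0, R=0, S=1, T=1: formula gives 1, h = 1 ✓
  …and likewise for the remaining 28 rows.
Every row agrees, so the formula is equivalent.

Yes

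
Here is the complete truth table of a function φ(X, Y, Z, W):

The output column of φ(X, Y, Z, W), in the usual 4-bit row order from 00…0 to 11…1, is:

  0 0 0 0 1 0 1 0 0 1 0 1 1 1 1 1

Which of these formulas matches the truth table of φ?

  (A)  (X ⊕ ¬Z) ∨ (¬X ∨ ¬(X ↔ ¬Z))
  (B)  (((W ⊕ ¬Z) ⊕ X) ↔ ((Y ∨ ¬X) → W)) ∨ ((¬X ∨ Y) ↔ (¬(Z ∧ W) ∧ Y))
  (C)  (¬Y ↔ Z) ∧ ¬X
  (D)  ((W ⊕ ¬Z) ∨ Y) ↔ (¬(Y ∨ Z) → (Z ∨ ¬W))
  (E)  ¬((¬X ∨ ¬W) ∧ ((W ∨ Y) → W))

E

(A) disagrees with φ on (0,0,0,0) (formula → 1, table → 0); rule it out.
(B) disagrees with φ on (0,0,1,0) (formula → 1, table → 0); rule it out.
(C) disagrees with φ on (0,0,1,0) (formula → 1, table → 0); rule it out.
(D) disagrees with φ on (0,0,0,0) (formula → 1, table → 0); rule it out.
Only (E) survives; checking it on all 16 rows confirms it matches φ.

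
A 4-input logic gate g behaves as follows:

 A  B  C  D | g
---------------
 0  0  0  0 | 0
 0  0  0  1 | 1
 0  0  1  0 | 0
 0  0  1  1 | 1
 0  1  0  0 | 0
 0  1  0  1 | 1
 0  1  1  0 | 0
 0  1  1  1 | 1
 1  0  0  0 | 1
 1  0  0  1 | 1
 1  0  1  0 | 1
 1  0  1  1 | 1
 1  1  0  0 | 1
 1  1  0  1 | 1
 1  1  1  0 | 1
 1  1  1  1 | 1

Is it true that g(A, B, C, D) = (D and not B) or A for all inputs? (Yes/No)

Check the formula against g row by row:
  A=0, B=0, C=0, D=0: formula gives 0, g = 0 ✓
  A=0, B=0, C=0, D=1: formula gives 1, g = 1 ✓
  A=0, B=0, C=1, D=0: formula gives 0, g = 0 ✓
  A=0, B=0, C=1, D=1: formula gives 1, g = 1 ✓
  …
  A=0, B=1, C=0, D=1: formula gives 0, but g = 1 ✗
A single disagreement suffices: at (0,1,0,1) they differ, so the formula does not compute g.

No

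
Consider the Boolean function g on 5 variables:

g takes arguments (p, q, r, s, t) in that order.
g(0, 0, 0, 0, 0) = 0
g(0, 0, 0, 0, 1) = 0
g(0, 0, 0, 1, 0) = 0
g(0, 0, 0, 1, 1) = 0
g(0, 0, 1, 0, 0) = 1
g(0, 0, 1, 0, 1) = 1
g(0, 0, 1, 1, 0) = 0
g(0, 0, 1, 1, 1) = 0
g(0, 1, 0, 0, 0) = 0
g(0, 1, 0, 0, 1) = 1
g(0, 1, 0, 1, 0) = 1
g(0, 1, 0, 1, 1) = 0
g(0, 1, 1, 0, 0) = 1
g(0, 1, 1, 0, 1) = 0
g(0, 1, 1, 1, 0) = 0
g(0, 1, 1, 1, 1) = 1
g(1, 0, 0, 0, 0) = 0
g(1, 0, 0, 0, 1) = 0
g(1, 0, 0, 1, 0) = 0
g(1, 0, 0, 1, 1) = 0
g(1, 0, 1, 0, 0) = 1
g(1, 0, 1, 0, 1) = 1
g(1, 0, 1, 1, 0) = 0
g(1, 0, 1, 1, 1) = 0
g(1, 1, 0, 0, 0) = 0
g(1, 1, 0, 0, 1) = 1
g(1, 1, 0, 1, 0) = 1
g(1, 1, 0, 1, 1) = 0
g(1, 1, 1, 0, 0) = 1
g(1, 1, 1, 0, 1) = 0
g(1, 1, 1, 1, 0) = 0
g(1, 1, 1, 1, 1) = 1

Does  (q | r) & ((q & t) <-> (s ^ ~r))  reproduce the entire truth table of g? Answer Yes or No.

Yes

Check the formula against g row by row:
  p=0, q=0, r=0, s=0, t=0: formula gives 0, g = 0 ✓
  p=0, q=0, r=0, s=0, t=1: formula gives 0, g = 0 ✓
  p=0, q=0, r=0, s=1, t=0: formula gives 0, g = 0 ✓
  p=0, q=0, r=0, s=1, t=1: formula gives 0, g = 0 ✓
  …and likewise for the remaining 28 rows.
All 32 rows match — the expression computes g exactly.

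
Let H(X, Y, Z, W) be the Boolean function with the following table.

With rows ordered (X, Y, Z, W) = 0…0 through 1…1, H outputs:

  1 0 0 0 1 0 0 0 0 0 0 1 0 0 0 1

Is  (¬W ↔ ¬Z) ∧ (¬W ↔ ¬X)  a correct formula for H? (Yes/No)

Test each input against both H and the formula:
  X=0, Y=0, Z=0, W=0: formula gives 1, H = 1 ✓
  X=0, Y=0, Z=0, W=1: formula gives 0, H = 0 ✓
  X=0, Y=0, Z=1, W=0: formula gives 0, H = 0 ✓
  X=0, Y=0, Z=1, W=1: formula gives 0, H = 0 ✓
  … (the remaining 12 rows also agree.)
No disagreement on any input; they are logically equivalent.

Yes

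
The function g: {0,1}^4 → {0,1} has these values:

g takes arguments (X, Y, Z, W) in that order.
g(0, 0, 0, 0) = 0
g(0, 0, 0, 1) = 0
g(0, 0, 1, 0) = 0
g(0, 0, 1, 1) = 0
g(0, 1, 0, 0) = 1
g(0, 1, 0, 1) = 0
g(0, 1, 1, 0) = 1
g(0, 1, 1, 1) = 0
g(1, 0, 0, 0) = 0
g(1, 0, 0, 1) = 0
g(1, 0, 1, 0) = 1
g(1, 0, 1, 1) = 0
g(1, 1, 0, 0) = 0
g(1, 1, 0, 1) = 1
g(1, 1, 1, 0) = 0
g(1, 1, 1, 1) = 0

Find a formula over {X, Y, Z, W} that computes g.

Collect the rows where g=1 — (0,1,0,0), (0,1,1,0), (1,0,1,0), (1,1,0,1) — and write one minterm per row: ¬X·Y·¬Z·¬W, ¬X·Y·Z·¬W, X·¬Y·Z·¬W, X·Y·¬Z·W. Their union (logical OR) reproduces the table exactly.

g(X, Y, Z, W) = (((((¬X ∧ Y) ∧ ¬Z) ∧ ¬W) ∨ (((¬X ∧ Y) ∧ Z) ∧ ¬W)) ∨ (((X ∧ ¬Y) ∧ Z) ∧ ¬W)) ∨ (((X ∧ Y) ∧ ¬Z) ∧ W)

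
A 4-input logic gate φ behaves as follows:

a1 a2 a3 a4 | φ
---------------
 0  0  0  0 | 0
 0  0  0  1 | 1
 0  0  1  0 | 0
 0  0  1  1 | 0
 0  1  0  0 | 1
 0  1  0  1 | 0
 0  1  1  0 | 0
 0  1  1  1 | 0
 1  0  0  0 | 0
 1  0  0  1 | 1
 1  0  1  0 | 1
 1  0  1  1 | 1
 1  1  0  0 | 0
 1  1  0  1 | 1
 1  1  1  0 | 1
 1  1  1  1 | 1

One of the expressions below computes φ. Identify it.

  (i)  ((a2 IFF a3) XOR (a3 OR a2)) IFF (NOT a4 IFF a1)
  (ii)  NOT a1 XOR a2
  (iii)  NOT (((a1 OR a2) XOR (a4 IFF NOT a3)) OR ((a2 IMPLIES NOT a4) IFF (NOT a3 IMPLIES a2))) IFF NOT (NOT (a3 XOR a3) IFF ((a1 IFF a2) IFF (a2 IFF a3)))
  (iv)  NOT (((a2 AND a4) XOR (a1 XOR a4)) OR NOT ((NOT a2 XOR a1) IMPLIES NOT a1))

iii

(i) disagrees with φ on (0,0,1,1) (formula → 1, table → 0); rule it out.
(ii) disagrees with φ on (0,0,0,0) (formula → 1, table → 0); rule it out.
(iv) disagrees with φ on (0,0,0,0) (formula → 1, table → 0); rule it out.
Only (iii) survives; checking it on all 16 rows confirms it matches φ.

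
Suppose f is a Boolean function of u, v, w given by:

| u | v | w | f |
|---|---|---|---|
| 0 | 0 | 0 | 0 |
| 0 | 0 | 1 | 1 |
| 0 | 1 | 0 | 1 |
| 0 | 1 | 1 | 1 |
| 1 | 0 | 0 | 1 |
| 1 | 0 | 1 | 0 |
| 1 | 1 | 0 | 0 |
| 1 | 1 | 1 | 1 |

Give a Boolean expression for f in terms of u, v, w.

The 0-rows are (0,0,0), (1,0,1), (1,1,0). Take each as a conjunction (¬u·¬v·¬w, u·¬v·w, u·v·¬w), form their disjunction, and complement — that gives a formula that is 1 everywhere f is.

f(u, v, w) = ((((u' · v') · w') + ((u · v') · w)) + ((u · v) · w'))'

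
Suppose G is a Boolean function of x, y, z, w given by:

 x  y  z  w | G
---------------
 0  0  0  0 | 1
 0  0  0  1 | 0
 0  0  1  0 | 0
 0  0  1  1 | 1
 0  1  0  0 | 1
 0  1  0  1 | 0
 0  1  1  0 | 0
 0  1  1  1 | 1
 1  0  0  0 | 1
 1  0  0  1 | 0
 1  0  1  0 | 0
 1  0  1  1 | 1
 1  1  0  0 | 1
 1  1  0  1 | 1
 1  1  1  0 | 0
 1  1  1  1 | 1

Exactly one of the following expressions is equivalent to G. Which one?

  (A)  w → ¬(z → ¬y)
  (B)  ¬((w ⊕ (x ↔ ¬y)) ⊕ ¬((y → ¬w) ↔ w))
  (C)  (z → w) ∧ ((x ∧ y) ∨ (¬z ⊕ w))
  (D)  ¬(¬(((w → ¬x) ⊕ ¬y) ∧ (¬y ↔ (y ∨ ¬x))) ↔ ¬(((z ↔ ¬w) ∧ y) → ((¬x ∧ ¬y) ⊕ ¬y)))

(A) fails at (0,0,1,0): the formula yields 1, G is 0.
(B) fails at (0,0,0,0): the formula yields 0, G is 1.
(D) fails at (0,0,0,1): the formula yields 1, G is 0.
Only (C) survives; checking it on all 16 rows confirms it matches G.

C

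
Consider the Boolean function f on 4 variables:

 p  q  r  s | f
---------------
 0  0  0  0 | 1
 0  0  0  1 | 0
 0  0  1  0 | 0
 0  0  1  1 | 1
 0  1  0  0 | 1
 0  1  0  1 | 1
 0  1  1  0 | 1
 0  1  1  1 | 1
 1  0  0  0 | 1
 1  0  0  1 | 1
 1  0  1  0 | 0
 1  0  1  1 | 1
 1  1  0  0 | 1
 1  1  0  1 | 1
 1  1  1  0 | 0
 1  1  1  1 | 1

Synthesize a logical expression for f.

f(p, q, r, s) = not ((((((not p and not q) and not r) and s) or (((not p and not q) and r) and not s)) or (((p and not q) and r) and not s)) or (((p and q) and r) and not s))

The 0-rows are (0,0,0,1), (0,0,1,0), (1,0,1,0), (1,1,1,0). Take each as a conjunction (¬p·¬q·¬r·s, ¬p·¬q·r·¬s, p·¬q·r·¬s, p·q·r·¬s), form their disjunction, and complement — that gives a formula that is 1 everywhere f is.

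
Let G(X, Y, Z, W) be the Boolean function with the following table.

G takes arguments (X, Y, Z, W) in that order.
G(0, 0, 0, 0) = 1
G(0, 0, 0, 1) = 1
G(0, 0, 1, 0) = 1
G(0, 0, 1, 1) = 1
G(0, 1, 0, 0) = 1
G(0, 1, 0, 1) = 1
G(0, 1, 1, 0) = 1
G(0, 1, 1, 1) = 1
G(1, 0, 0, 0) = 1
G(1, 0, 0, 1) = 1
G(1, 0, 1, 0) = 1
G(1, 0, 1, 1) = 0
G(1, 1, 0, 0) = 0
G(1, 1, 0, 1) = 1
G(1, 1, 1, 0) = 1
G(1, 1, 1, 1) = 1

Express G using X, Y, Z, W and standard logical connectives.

G is 0 on only 2 rows — (1,0,1,1), (1,1,0,0). Writing each as a minterm (X·¬Y·Z·W, X·Y·¬Z·¬W) and OR-ing them characterizes exactly where G=0, so G is the negation of that disjunction.

G(X, Y, Z, W) = not ((((X and not Y) and Z) and W) or (((X and Y) and not Z) and not W))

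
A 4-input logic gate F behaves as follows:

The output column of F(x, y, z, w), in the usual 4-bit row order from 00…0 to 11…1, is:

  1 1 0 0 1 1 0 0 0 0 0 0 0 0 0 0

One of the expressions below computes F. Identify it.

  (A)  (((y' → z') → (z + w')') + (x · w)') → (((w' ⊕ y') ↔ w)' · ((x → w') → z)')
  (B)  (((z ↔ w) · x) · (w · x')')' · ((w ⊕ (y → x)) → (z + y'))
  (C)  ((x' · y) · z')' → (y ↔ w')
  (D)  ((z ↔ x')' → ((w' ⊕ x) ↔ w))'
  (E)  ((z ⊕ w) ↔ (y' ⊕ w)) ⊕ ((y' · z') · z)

(A): at (0,0,0,0) it gives 0, but F = 1 — eliminated.
(B): at (0,0,1,0) it gives 1, but F = 0 — eliminated.
(C): at (0,0,0,0) it gives 0, but F = 1 — eliminated.
(E): at (0,0,0,0) it gives 0, but F = 1 — eliminated.
That leaves (D). Evaluating it on every row reproduces the table of F exactly.

D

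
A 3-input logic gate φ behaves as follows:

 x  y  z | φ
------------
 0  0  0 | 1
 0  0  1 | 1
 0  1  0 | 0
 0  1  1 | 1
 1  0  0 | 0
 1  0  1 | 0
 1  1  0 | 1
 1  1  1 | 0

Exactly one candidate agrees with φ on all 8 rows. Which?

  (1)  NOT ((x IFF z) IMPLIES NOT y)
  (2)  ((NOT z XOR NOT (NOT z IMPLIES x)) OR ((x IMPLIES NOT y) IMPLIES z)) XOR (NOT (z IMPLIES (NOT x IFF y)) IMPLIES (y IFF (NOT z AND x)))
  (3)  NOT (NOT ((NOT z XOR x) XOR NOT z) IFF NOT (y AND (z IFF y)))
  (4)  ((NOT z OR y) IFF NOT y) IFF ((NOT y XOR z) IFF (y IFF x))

4

(1): at (0,0,0) it gives 0, but φ = 1 — eliminated.
(2): at (0,0,1) it gives 0, but φ = 1 — eliminated.
(3): at (0,0,0) it gives 0, but φ = 1 — eliminated.
Only (4) survives; checking it on all 8 rows confirms it matches φ.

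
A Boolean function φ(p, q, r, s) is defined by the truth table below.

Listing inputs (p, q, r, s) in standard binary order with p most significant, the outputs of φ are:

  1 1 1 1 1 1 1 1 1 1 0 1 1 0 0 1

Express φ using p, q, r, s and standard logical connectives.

φ(p, q, r, s) = (((((p · q') · r) · s') + (((p · q) · r') · s)) + (((p · q) · r) · s'))'

There are just 3 zero rows: (1,0,1,0), (1,1,0,1), (1,1,1,0). Their minterms are p·¬q·r·¬s, p·q·¬r·s, p·q·r·¬s; the OR of those covers precisely the 0-outputs, and negating it yields φ.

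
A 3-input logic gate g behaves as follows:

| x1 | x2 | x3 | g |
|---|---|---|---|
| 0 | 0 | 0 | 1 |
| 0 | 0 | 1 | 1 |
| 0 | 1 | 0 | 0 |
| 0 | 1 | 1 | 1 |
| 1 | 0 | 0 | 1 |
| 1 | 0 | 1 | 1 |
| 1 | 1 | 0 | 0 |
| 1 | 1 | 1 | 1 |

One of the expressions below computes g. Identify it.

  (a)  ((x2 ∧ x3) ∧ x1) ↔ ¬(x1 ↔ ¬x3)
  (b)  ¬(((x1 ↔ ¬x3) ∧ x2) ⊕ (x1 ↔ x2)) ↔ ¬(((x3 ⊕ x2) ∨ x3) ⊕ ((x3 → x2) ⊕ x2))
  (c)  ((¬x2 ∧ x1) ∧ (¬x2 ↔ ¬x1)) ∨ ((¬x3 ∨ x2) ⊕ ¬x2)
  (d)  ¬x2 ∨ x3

d

(a) disagrees with g on (0,0,0) (formula → 0, table → 1); rule it out.
(b) disagrees with g on (1,0,0) (formula → 0, table → 1); rule it out.
(c) disagrees with g on (0,0,0) (formula → 0, table → 1); rule it out.
That leaves (d). Evaluating it on every row reproduces the table of g exactly.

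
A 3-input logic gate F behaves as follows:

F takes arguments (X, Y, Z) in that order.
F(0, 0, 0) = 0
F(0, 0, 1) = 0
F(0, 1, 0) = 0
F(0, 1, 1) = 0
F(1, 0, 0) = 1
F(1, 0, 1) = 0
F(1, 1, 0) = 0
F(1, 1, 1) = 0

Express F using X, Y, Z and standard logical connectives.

Only row (1,0,0) gives 1. That row's minterm X·¬Y·¬Z is F directly.

F(X, Y, Z) = (X & ~Y) & ~Z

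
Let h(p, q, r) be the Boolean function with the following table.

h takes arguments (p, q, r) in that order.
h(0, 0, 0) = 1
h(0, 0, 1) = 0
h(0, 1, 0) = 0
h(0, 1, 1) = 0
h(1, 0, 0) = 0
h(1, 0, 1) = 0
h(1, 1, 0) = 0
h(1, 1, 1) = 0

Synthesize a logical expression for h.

h(p, q, r) = not ((p or q) or r)

The output is 1 only when every input is 0 — NOR of all inputs.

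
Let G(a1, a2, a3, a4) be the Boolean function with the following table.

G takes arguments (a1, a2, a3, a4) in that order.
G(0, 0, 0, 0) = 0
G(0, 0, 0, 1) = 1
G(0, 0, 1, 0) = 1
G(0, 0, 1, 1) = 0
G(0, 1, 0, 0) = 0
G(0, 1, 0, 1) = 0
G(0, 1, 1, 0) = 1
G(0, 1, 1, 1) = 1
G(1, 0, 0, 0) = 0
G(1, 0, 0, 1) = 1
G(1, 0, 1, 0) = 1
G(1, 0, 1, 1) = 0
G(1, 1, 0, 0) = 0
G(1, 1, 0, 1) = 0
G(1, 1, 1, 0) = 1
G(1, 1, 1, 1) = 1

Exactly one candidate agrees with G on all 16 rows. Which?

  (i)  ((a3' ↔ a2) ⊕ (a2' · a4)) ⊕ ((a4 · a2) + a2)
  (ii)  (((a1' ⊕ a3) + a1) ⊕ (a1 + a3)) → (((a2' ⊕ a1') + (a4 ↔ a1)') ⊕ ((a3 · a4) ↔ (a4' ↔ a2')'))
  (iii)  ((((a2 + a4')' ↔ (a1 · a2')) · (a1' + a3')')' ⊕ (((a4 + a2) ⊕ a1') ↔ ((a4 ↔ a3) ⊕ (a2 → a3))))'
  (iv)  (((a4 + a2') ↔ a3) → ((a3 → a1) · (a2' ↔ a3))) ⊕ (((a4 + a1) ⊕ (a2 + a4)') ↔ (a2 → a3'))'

(ii) fails at (0,0,0,0): the formula yields 1, G is 0.
(iii) fails at (0,0,0,1): the formula yields 0, G is 1.
(iv) fails at (0,0,0,0): the formula yields 1, G is 0.
That leaves (i). Evaluating it on every row reproduces the table of G exactly.

i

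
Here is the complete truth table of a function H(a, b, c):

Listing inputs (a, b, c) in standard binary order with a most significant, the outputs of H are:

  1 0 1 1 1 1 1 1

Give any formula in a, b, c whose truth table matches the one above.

H(a, b, c) = not ((not a and not b) and c)

H is 0 on exactly one input, (0,0,1), whose minterm is ¬a·¬b·c. So H is the negation of that single conjunction.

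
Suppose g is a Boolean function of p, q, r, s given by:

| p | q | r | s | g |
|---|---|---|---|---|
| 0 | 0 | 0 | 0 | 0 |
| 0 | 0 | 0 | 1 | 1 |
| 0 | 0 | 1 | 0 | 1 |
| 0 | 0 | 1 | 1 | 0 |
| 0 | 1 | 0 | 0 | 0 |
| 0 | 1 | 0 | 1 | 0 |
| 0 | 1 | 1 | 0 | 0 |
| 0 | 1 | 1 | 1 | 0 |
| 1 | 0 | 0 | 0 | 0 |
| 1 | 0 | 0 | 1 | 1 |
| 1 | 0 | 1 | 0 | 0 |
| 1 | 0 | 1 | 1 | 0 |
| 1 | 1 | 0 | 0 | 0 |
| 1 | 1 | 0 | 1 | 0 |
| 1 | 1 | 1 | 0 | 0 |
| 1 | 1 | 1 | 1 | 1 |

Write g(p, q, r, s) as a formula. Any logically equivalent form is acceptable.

The 1-rows are (0,0,0,1), (0,0,1,0), (1,0,0,1), (1,1,1,1). Each contributes one minterm — ¬p·¬q·¬r·s; ¬p·¬q·r·¬s; p·¬q·¬r·s; p·q·r·s — and their disjunction is a sum-of-products form of g.

g(p, q, r, s) = (((((not p and not q) and not r) and s) or (((not p and not q) and r) and not s)) or (((p and not q) and not r) and s)) or (((p and q) and r) and s)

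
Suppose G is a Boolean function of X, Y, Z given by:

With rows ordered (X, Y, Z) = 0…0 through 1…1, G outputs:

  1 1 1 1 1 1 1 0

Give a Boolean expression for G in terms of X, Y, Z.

G(X, Y, Z) = NOT ((X AND Y) AND Z)

The output is 0 only when every input is 1 — NAND of all inputs.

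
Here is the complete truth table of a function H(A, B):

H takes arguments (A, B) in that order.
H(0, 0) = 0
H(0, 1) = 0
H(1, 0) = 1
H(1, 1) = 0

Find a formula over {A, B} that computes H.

1 only at (1,0): A AND NOT B.

H(A, B) = A ∧ ¬B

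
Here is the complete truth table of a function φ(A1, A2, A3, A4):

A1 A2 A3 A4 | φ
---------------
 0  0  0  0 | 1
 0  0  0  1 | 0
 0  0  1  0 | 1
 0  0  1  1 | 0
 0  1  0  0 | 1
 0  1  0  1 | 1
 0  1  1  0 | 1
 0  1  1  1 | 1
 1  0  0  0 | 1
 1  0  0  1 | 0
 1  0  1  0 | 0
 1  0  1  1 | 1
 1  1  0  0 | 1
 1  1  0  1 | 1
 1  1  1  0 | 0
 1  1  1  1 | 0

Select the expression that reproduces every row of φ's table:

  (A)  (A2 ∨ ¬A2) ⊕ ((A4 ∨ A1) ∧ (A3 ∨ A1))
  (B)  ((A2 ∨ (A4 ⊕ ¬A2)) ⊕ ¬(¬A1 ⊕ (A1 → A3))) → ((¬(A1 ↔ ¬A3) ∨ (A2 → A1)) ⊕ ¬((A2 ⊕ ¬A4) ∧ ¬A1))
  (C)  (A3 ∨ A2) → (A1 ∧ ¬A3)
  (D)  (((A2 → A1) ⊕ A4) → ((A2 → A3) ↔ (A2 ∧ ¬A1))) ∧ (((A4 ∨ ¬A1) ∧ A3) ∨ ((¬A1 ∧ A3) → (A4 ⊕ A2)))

(A): at (0,0,0,1) it gives 1, but φ = 0 — eliminated.
(C): at (0,0,0,1) it gives 1, but φ = 0 — eliminated.
(D): at (0,0,0,0) it gives 0, but φ = 1 — eliminated.
(B) is the remaining candidate, and it agrees with φ on all 16 inputs.

B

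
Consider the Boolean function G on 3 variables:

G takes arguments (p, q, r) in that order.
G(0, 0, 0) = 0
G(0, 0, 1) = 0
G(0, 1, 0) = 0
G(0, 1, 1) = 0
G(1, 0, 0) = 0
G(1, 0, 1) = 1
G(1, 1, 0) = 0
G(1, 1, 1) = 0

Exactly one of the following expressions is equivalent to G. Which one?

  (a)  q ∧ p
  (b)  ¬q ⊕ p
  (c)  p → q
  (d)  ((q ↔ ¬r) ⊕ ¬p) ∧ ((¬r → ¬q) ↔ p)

(a) disagrees with G on (1,0,1) (formula → 0, table → 1); rule it out.
(b) disagrees with G on (0,0,0) (formula → 1, table → 0); rule it out.
(c) disagrees with G on (0,0,0) (formula → 1, table → 0); rule it out.
(d) is the remaining candidate, and it agrees with G on all 8 inputs.

d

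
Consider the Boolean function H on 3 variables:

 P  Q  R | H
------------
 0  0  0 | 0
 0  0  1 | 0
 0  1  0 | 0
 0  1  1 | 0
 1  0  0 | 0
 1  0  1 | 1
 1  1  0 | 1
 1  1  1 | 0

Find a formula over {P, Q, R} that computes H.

H=1 on 2 inputs: (1,0,1), (1,1,0). Reading each as a conjunction of literals (P·¬Q·R, P·Q·¬R) and taking the OR gives the canonical DNF.

H(P, Q, R) = ((P ∧ ¬Q) ∧ R) ∨ ((P ∧ Q) ∧ ¬R)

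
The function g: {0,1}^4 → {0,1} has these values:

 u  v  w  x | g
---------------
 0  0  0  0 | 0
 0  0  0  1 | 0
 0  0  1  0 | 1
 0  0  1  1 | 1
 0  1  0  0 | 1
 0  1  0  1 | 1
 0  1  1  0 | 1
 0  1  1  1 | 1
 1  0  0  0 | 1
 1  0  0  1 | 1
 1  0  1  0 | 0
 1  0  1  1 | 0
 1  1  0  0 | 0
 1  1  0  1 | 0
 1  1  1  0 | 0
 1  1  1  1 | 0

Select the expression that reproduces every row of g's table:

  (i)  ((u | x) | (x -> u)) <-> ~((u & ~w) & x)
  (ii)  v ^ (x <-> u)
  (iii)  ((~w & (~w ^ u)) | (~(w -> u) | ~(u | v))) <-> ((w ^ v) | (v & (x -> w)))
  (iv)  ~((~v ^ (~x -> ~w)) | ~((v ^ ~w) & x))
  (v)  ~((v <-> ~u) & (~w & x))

iii

(i) fails at (0,0,0,0): the formula yields 1, g is 0.
(ii) fails at (0,0,0,0): the formula yields 1, g is 0.
(iv) fails at (0,0,0,1): the formula yields 1, g is 0.
(v) fails at (0,0,0,0): the formula yields 1, g is 0.
(iii) is the remaining candidate, and it agrees with g on all 16 inputs.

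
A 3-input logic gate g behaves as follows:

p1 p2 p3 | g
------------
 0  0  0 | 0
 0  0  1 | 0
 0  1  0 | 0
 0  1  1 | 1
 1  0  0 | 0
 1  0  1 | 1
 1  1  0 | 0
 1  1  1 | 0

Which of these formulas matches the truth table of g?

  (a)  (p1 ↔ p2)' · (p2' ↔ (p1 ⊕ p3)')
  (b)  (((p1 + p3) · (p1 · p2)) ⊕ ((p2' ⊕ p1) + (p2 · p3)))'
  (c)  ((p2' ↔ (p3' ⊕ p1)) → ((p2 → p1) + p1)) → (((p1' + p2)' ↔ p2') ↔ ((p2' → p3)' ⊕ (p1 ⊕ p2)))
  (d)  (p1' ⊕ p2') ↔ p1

a

(b): at (0,1,0) it gives 1, but g = 0 — eliminated.
(c): at (0,0,1) it gives 1, but g = 0 — eliminated.
(d): at (0,0,0) it gives 1, but g = 0 — eliminated.
(a) is the remaining candidate, and it agrees with g on all 8 inputs.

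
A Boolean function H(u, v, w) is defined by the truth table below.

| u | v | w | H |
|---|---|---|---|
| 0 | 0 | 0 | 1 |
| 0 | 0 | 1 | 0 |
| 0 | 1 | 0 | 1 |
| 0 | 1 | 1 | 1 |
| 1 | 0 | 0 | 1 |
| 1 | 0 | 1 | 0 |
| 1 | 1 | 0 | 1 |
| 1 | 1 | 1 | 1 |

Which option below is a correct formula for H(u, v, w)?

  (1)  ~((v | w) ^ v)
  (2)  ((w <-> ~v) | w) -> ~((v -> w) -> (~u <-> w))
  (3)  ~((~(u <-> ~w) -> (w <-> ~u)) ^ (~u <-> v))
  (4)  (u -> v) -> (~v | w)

1

(2) disagrees with H on (0,1,0) (formula → 0, table → 1); rule it out.
(3) disagrees with H on (0,1,0) (formula → 0, table → 1); rule it out.
(4) disagrees with H on (0,0,1) (formula → 1, table → 0); rule it out.
That leaves (1). Evaluating it on every row reproduces the table of H exactly.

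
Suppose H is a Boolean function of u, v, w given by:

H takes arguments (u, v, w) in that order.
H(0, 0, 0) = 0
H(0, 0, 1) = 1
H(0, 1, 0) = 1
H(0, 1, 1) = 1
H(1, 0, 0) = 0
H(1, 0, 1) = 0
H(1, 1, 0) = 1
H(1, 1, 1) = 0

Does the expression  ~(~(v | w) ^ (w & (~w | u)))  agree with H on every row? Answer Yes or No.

Check the formula against H row by row:
  u=0, v=0, w=0: formula gives 0, H = 0 ✓
  u=0, v=0, w=1: formula gives 1, H = 1 ✓
  u=0, v=1, w=0: formula gives 1, H = 1 ✓
  u=0, v=1, w=1: formula gives 1, H = 1 ✓
  u=1, v=0, w=0: formula gives 0, H = 0 ✓
  …and likewise for the remaining 3 rows.
Every row agrees, so the formula is equivalent.

Yes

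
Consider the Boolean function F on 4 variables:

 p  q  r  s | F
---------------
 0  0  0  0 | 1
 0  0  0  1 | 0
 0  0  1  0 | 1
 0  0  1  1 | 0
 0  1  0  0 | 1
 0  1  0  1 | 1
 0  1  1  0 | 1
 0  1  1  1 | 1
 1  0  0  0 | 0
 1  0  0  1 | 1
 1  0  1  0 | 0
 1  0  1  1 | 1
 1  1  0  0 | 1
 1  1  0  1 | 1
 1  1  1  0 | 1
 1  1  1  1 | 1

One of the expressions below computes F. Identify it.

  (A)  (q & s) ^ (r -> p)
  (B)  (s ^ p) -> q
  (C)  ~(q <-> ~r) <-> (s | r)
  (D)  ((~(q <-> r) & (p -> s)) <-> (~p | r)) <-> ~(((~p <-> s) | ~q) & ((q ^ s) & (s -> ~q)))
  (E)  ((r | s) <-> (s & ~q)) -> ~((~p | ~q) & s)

B

(A): at (0,0,0,1) it gives 1, but F = 0 — eliminated.
(C): at (0,0,0,0) it gives 0, but F = 1 — eliminated.
(D): at (0,0,0,0) it gives 0, but F = 1 — eliminated.
(E): at (1,0,0,0) it gives 1, but F = 0 — eliminated.
Only (B) survives; checking it on all 16 rows confirms it matches F.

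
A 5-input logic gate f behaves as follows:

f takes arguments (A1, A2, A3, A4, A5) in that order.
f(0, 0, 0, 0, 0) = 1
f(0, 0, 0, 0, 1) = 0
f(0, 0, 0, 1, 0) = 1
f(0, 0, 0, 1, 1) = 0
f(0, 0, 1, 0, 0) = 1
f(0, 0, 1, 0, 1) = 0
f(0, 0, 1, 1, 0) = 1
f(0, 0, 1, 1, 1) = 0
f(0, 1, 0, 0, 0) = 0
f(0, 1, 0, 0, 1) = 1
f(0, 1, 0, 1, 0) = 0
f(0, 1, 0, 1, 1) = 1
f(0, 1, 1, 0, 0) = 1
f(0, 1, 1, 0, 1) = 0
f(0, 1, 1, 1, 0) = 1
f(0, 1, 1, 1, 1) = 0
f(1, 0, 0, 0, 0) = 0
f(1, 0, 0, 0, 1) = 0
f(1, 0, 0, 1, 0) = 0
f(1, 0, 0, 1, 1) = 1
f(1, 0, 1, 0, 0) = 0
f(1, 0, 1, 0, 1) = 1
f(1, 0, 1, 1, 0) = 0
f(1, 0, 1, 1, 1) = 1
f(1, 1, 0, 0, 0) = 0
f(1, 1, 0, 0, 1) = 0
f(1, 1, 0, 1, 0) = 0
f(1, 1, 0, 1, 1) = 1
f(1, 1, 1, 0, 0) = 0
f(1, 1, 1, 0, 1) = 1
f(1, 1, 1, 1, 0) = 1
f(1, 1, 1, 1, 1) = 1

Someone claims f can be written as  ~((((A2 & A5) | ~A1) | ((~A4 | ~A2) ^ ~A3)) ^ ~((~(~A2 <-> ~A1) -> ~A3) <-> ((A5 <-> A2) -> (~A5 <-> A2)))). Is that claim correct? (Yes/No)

Test each input against both f and the formula:
  A1=0, A2=0, A3=0, A4=0, A5=0: formula gives 1, f = 1 ✓
  A1=0, A2=0, A3=0, A4=0, A5=1: formula gives 0, f = 0 ✓
  A1=0, A2=0, A3=0, A4=1, A5=0: formula gives 1, f = 1 ✓
  A1=0, A2=0, A3=0, A4=1, A5=1: formula gives 0, f = 0 ✓
  …
  A1=1, A2=0, A3=0, A4=0, A5=1: formula gives 1, but f = 0 ✗
Row (1,0,0,0,1) is a counterexample, so the formula is not equivalent to f.

No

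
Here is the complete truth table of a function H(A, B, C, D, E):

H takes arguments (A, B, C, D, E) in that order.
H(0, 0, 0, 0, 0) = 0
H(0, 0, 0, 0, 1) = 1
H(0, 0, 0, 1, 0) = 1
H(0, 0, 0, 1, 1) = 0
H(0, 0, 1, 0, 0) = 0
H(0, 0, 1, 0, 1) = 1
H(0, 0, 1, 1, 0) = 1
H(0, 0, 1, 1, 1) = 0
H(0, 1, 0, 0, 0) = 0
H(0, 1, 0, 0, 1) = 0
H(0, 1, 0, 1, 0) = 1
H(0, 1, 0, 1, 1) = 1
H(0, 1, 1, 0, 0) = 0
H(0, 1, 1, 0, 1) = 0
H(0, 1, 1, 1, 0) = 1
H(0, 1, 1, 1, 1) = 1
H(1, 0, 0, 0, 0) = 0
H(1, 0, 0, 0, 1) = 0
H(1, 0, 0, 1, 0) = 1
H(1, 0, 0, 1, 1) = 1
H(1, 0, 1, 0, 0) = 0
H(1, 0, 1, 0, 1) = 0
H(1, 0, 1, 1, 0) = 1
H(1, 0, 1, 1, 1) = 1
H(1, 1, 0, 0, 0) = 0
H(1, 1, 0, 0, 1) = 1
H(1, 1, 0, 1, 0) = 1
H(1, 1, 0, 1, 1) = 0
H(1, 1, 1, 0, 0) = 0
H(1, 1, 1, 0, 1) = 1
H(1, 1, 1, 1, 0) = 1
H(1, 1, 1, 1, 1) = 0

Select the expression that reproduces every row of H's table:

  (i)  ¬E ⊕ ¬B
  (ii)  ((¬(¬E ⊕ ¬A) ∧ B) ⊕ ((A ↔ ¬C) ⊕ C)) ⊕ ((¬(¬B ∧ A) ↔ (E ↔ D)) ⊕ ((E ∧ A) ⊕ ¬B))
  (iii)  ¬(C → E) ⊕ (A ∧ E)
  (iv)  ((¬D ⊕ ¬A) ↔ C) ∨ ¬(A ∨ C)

ii

(i): at (0,0,0,1,0) it gives 0, but H = 1 — eliminated.
(iii): at (0,0,0,0,1) it gives 0, but H = 1 — eliminated.
(iv): at (0,0,0,0,0) it gives 1, but H = 0 — eliminated.
That leaves (ii). Evaluating it on every row reproduces the table of H exactly.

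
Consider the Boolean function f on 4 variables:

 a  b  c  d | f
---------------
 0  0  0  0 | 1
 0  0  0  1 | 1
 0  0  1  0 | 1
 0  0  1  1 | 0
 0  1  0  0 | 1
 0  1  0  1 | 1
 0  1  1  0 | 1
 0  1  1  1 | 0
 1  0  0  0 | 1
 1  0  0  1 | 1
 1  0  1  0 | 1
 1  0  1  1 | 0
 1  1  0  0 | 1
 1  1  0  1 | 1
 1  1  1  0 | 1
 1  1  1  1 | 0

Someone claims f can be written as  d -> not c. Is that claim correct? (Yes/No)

Yes

Evaluate d -> not c on each row and compare to f:
  a=0, b=0, c=0, d=0: formula gives 1, f = 1 ✓
  a=0, b=0, c=0, d=1: formula gives 1, f = 1 ✓
  a=0, b=0, c=1, d=0: formula gives 1, f = 1 ✓
  a=0, b=0, c=1, d=1: formula gives 0, f = 0 ✓
  … (the remaining 12 rows also agree.)
All 16 rows match — the expression computes f exactly.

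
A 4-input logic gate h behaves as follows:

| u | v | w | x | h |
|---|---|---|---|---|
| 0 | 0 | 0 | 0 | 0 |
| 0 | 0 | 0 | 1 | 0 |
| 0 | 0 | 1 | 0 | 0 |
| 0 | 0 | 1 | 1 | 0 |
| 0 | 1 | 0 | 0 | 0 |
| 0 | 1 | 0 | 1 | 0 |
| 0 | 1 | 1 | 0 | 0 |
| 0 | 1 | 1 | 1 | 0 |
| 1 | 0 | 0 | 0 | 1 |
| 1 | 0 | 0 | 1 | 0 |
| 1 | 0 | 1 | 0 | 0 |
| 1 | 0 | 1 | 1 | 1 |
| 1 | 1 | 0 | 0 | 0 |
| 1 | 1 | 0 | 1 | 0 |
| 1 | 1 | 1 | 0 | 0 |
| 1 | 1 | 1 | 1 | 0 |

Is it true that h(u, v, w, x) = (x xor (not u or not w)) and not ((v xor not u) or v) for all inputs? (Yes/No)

Yes

Evaluate (x xor (not u or not w)) and not ((v xor not u) or v) on each row and compare to h:
  u=0, v=0, w=0, x=0: formula gives 0, h = 0 ✓
  u=0, v=0, w=0, x=1: formula gives 0, h = 0 ✓
  u=0, v=0, w=1, x=0: formula gives 0, h = 0 ✓
  u=0, v=0, w=1, x=1: formula gives 0, h = 0 ✓
  … (the remaining 12 rows also agree.)
No disagreement on any input; they are logically equivalent.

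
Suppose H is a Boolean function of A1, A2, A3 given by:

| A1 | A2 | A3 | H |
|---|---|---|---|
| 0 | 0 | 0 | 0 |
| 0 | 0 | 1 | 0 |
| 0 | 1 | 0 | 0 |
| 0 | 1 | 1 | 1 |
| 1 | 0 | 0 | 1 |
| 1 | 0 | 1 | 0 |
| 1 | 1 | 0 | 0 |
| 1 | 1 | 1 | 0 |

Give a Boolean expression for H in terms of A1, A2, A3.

H(A1, A2, A3) = ((not A1 and A2) and A3) or ((A1 and not A2) and not A3)

Collect the rows where H=1 — (0,1,1), (1,0,0) — and write one minterm per row: ¬A1·A2·A3, A1·¬A2·¬A3. Their union (logical OR) reproduces the table exactly.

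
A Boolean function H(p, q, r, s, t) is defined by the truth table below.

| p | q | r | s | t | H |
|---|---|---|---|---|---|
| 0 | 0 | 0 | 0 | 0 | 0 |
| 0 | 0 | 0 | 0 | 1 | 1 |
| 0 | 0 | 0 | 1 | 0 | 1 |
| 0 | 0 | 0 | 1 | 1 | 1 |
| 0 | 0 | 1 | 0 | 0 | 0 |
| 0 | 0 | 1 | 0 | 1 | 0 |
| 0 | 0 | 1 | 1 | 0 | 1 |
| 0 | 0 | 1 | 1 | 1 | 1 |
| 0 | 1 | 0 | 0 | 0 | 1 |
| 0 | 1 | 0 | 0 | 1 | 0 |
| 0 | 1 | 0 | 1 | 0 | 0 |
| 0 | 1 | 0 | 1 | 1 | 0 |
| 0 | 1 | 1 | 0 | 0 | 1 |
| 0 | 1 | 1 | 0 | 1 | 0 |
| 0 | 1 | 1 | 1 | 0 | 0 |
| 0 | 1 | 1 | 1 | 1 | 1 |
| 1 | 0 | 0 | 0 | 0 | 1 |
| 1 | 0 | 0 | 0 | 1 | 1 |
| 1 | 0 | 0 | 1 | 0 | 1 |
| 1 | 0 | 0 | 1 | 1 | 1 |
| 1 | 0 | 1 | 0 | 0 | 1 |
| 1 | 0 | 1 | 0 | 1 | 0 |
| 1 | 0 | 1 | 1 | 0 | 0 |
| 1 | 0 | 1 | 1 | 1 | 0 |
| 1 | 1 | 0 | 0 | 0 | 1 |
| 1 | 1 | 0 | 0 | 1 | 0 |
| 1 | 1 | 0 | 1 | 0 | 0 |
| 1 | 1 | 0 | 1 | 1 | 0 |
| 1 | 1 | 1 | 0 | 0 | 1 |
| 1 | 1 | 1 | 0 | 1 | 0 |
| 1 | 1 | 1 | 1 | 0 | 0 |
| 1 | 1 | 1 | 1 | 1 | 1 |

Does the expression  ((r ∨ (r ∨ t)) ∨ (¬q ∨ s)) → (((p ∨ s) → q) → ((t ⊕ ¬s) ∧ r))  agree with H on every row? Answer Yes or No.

Check the formula against H row by row:
  p=0, q=0, r=0, s=0, t=0: formula gives 0, H = 0 ✓
  p=0, q=0, r=0, s=0, t=1: formula gives 0, but H = 1 ✗
Since they disagree at (0,0,0,0,1), the expression is not a correct formula for H.

No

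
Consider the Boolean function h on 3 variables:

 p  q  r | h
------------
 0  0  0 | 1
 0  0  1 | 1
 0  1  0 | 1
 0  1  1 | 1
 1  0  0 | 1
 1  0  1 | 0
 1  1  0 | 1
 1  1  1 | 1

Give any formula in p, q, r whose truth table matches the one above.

Only row (1,0,1) gives 0. So h is 1 everywhere except there — the complement of the minterm p·¬q·r.

h(p, q, r) = not ((p and not q) and r)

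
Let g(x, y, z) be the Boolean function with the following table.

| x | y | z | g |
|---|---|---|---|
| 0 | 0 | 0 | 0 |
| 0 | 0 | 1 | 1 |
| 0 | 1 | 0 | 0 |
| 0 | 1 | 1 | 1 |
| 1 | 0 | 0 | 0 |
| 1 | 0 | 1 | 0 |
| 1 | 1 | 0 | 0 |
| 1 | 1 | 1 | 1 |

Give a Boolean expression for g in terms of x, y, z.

g(x, y, z) = (((not x and not y) and z) or ((not x and y) and z)) or ((x and y) and z)

g=1 on 3 inputs: (0,0,1), (0,1,1), (1,1,1). Reading each as a conjunction of literals (¬x·¬y·z, ¬x·y·z, x·y·z) and taking the OR gives the canonical DNF.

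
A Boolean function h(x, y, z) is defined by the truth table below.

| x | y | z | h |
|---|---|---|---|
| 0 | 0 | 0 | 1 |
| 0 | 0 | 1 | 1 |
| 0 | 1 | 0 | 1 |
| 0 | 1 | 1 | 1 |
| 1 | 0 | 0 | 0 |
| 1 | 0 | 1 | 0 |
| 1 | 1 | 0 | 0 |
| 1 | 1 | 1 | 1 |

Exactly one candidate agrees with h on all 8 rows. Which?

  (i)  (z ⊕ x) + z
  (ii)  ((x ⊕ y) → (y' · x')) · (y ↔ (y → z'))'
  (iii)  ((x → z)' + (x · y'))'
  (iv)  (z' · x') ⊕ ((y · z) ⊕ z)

(i): at (0,0,0) it gives 0, but h = 1 — eliminated.
(ii): at (0,1,0) it gives 0, but h = 1 — eliminated.
(iv): at (0,1,1) it gives 0, but h = 1 — eliminated.
(iii) is the remaining candidate, and it agrees with h on all 8 inputs.

iii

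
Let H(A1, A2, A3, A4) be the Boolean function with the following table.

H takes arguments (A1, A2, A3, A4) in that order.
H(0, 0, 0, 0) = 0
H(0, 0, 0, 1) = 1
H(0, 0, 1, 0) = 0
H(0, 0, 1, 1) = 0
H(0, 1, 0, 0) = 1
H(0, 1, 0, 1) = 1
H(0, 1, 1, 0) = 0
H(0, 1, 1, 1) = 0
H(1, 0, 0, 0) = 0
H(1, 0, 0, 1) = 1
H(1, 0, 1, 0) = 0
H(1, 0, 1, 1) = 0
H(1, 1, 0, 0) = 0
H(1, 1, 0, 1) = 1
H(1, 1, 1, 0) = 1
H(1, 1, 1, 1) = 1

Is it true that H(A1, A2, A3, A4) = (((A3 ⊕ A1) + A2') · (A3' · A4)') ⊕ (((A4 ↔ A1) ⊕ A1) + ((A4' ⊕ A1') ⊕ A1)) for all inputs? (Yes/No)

Check the formula against H row by row:
  A1=0, A2=0, A3=0, A4=0: formula gives 0, H = 0 ✓
  A1=0, A2=0, A3=0, A4=1: formula gives 1, H = 1 ✓
  A1=0, A2=0, A3=1, A4=0: formula gives 0, H = 0 ✓
  A1=0, A2=0, A3=1, A4=1: formula gives 0, H = 0 ✓
  …and likewise for the remaining 12 rows.
Every row agrees, so the formula is equivalent.

Yes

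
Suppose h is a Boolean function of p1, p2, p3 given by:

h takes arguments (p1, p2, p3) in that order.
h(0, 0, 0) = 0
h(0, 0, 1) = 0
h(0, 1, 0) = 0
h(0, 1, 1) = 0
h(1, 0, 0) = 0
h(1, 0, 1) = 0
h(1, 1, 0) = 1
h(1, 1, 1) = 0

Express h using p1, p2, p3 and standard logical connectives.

h(p1, p2, p3) = (p1 and p2) and not p3

h is 1 on exactly one input, (1,1,0), whose minterm is p1·p2·¬p3. So h is just that conjunction.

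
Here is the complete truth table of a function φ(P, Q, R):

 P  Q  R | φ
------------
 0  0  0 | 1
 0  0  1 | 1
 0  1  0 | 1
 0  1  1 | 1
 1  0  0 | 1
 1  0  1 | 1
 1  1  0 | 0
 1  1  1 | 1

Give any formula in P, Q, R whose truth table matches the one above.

φ(P, Q, R) = not ((P and Q) and not R)

Only row (1,1,0) gives 0. So φ is 1 everywhere except there — the complement of the minterm P·Q·¬R.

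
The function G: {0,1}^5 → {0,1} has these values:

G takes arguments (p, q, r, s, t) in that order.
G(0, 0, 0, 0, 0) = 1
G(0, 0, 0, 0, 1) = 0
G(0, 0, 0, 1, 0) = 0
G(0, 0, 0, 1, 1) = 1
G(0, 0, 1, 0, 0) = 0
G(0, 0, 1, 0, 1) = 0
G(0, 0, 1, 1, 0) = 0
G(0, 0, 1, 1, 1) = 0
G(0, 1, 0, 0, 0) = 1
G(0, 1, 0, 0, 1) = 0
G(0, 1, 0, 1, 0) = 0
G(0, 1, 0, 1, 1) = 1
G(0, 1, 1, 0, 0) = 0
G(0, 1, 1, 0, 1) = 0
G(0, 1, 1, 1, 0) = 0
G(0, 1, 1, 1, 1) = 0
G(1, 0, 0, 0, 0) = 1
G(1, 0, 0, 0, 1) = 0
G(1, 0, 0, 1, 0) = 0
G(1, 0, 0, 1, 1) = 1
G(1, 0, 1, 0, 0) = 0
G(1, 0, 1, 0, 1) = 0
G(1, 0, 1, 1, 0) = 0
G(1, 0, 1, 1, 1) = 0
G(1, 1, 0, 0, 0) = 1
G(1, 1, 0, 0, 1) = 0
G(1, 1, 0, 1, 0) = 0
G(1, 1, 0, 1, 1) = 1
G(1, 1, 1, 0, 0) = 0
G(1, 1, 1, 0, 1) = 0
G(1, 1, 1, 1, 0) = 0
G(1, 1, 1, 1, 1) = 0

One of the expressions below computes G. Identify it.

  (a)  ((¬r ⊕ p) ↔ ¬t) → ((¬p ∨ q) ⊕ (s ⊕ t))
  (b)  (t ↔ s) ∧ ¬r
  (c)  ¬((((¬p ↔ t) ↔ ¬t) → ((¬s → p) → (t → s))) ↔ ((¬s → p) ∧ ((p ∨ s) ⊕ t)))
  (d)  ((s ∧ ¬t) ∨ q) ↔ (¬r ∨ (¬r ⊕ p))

(a) disagrees with G on (0,0,0,0,1) (formula → 1, table → 0); rule it out.
(c) disagrees with G on (0,0,0,0,1) (formula → 1, table → 0); rule it out.
(d) disagrees with G on (0,0,0,0,0) (formula → 0, table → 1); rule it out.
(b) is the remaining candidate, and it agrees with G on all 32 inputs.

b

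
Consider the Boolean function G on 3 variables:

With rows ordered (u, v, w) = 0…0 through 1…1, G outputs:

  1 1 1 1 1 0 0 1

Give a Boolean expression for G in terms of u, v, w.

There are just 2 zero rows: (1,0,1), (1,1,0). Their minterms are u·¬v·w, u·v·¬w; the OR of those covers precisely the 0-outputs, and negating it yields G.

G(u, v, w) = NOT (((u AND NOT v) AND w) OR ((u AND v) AND NOT w))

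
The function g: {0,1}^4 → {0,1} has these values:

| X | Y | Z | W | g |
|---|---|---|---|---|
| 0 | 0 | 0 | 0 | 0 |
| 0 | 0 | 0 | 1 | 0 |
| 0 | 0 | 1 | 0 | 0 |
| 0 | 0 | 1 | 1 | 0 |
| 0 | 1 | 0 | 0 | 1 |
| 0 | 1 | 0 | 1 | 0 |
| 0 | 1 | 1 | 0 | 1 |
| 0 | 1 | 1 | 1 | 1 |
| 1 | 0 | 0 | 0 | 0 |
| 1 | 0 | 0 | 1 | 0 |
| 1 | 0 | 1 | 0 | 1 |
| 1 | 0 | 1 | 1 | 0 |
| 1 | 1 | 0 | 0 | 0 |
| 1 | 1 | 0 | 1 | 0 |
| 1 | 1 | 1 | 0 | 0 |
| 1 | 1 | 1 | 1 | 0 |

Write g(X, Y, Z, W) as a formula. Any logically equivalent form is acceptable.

g(X, Y, Z, W) = (((((NOT X AND Y) AND NOT Z) AND NOT W) OR (((NOT X AND Y) AND Z) AND NOT W)) OR (((NOT X AND Y) AND Z) AND W)) OR (((X AND NOT Y) AND Z) AND NOT W)

Collect the rows where g=1 — (0,1,0,0), (0,1,1,0), (0,1,1,1), (1,0,1,0) — and write one minterm per row: ¬X·Y·¬Z·¬W, ¬X·Y·Z·¬W, ¬X·Y·Z·W, X·¬Y·Z·¬W. Their union (logical OR) reproduces the table exactly.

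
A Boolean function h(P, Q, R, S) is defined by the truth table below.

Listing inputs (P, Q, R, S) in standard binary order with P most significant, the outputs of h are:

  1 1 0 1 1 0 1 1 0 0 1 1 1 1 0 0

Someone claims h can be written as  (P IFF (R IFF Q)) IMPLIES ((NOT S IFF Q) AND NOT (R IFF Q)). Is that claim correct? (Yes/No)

Yes

Evaluate (P IFF (R IFF Q)) IMPLIES ((NOT S IFF Q) AND NOT (R IFF Q)) on each row and compare to h:
  P=0, Q=0, R=0, S=0: formula gives 1, h = 1 ✓
  P=0, Q=0, R=0, S=1: formula gives 1, h = 1 ✓
  P=0, Q=0, R=1, S=0: formula gives 0, h = 0 ✓
  P=0, Q=0, R=1, S=1: formula gives 1, h = 1 ✓
  …and likewise for the remaining 12 rows.
No disagreement on any input; they are logically equivalent.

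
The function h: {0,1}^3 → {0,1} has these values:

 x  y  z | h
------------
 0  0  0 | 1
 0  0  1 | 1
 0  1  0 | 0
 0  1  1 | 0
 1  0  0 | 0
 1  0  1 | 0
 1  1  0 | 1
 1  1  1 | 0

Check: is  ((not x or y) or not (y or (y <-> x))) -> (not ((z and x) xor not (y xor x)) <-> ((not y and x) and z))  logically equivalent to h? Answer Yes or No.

Test each input against both h and the formula:
  x=0, y=0, z=0: formula gives 1, h = 1 ✓
  x=0, y=0, z=1: formula gives 1, h = 1 ✓
  x=0, y=1, z=0: formula gives 0, h = 0 ✓
  x=0, y=1, z=1: formula gives 0, h = 0 ✓
  x=1, y=0, z=0: formula gives 0, h = 0 ✓
  … (the remaining 3 rows also agree.)
No disagreement on any input; they are logically equivalent.

Yes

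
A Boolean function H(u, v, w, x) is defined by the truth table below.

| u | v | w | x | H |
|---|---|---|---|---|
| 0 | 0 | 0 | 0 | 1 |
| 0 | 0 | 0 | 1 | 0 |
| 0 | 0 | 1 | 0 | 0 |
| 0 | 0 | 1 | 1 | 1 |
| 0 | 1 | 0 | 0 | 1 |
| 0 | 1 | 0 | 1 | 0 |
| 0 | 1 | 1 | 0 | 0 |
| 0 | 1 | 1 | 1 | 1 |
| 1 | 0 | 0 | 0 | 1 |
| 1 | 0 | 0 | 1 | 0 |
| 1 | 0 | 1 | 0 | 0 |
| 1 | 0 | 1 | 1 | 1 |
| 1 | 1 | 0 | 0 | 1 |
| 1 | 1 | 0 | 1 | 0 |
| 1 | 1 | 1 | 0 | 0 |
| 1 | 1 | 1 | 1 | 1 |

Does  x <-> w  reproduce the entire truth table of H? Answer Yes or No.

Test each input against both H and the formula:
  u=0, v=0, w=0, x=0: formula gives 1, H = 1 ✓
  u=0, v=0, w=0, x=1: formula gives 0, H = 0 ✓
  u=0, v=0, w=1, x=0: formula gives 0, H = 0 ✓
  u=0, v=0, w=1, x=1: formula gives 1, H = 1 ✓
  …and likewise for the remaining 12 rows.
Every row agrees, so the formula is equivalent.

Yes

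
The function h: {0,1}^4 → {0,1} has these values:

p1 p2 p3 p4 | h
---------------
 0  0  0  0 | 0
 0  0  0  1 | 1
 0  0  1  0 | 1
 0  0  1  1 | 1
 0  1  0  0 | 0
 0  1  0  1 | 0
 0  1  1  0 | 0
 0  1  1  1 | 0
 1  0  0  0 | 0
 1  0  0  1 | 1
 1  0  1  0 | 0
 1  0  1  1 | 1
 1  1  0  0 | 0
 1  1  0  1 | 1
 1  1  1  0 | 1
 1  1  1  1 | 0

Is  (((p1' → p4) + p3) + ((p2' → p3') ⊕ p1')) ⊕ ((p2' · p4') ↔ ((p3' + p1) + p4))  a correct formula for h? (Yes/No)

Check the formula against h row by row:
  p1=0, p2=0, p3=0, p4=0: formula gives 1, but h = 0 ✗
Row (0,0,0,0) is a counterexample, so the formula is not equivalent to h.

No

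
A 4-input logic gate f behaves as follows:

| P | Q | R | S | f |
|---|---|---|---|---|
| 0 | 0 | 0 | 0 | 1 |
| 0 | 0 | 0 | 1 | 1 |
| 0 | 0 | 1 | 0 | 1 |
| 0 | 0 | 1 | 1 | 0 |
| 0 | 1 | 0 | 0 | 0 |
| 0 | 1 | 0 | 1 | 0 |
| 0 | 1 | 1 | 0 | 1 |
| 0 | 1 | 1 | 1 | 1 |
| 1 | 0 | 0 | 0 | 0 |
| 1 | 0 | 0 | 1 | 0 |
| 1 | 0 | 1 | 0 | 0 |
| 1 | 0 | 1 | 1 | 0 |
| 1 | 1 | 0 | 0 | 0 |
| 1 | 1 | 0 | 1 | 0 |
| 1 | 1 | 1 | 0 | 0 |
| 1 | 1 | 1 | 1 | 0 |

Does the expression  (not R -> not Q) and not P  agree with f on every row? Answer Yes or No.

No

Evaluate (not R -> not Q) and not P on each row and compare to f:
  P=0, Q=0, R=0, S=0: formula gives 1, f = 1 ✓
  P=0, Q=0, R=0, S=1: formula gives 1, f = 1 ✓
  P=0, Q=0, R=1, S=0: formula gives 1, f = 1 ✓
  P=0, Q=0, R=1, S=1: formula gives 1, but f = 0 ✗
A single disagreement suffices: at (0,0,1,1) they differ, so the formula does not compute f.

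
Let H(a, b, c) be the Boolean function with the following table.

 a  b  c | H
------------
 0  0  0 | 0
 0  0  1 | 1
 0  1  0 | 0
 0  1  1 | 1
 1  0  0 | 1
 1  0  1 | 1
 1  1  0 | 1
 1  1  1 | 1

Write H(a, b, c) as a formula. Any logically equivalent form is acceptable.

H(a, b, c) = ¬(((¬a ∧ ¬b) ∧ ¬c) ∨ ((¬a ∧ b) ∧ ¬c))

The 0-rows are (0,0,0), (0,1,0). Take each as a conjunction (¬a·¬b·¬c, ¬a·b·¬c), form their disjunction, and complement — that gives a formula that is 1 everywhere H is.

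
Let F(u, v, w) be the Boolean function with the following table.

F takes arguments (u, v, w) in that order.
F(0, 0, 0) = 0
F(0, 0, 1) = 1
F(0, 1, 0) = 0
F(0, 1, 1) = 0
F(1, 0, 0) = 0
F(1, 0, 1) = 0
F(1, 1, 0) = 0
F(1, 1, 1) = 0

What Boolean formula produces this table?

F(u, v, w) = (u' · v') · w

F is 1 on exactly one input, (0,0,1), whose minterm is ¬u·¬v·w. So F is just that conjunction.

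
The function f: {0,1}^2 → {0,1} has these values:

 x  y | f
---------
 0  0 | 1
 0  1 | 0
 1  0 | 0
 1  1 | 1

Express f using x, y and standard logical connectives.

f(x, y) = ¬(x ⊕ y)

The output is 1 exactly when an even number of inputs are 1 — the complement of 2-way XOR.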